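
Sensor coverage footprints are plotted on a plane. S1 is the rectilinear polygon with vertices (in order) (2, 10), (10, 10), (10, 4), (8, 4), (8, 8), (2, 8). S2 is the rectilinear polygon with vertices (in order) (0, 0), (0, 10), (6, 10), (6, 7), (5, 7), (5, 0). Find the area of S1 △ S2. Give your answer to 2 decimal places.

61.00

|S1| = 24, |S2| = 53, |S1∩S2| = 8.
|S1 △ S2| = |S1| + |S2| − 2·|S1∩S2| = 24 + 53 − 16 = 61.00.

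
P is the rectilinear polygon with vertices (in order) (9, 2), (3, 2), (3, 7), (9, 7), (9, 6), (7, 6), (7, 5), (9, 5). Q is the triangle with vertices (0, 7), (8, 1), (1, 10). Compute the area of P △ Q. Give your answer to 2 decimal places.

|P| = 28, |Q| = 15, |P∩Q| = 6.3472.
|P △ Q| = |P| + |Q| − 2·|P∩Q| = 28 + 15 − 12.6944 = 30.31.

30.31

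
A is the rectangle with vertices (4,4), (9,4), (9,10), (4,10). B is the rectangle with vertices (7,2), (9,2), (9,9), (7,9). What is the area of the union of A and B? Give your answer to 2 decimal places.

By inclusion–exclusion:
Individual areas: |A| = 30, |B| = 14.
|A∩B|: x∈[7,9], y∈[4,9] → 2·5 = 10.
|A ∪ B| = 44 − 10 = 34.00.

34.00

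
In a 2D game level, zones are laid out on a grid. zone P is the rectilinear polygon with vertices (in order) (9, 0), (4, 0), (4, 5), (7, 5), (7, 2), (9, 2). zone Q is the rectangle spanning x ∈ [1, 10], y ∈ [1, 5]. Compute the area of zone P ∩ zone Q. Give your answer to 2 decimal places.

14.00

The intersection is the polygon with vertices (4,5), (7,5), (7,2), (9,2), (9,1), (4,1).
By the shoelace formula its area is 14.00.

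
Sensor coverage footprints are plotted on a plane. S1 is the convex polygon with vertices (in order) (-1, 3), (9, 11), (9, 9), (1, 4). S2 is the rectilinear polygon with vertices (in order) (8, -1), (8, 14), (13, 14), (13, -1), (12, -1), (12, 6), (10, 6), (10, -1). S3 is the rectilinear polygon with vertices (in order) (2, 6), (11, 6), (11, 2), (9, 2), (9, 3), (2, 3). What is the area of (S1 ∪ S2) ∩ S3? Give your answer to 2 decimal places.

|S1 ∪ S2| = 70.0875.
|(S1 ∪ S2) ∩ S3| = 8.29.

8.29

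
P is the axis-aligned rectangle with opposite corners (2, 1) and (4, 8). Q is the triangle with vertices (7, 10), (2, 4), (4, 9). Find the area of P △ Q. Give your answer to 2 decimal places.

15.70

|P| = 14, |Q| = 6.5, |P∩Q| = 2.4.
|P △ Q| = |P| + |Q| − 2·|P∩Q| = 14 + 6.5 − 4.8 = 15.70.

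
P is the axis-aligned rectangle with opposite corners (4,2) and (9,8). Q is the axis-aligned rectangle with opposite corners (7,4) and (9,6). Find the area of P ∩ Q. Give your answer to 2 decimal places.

|P∩Q|: x∈[7,9], y∈[4,6] → 2·2 = 4.

4.00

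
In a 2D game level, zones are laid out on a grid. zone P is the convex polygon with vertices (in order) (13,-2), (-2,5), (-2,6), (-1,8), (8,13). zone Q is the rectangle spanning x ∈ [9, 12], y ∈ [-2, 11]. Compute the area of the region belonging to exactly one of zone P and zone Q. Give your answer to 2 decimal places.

|zone P| = 106.5, |zone Q| = 39, |zone P∩zone Q| = 19.
|zone P △ zone Q| = |zone P| + |zone Q| − 2·|zone P∩zone Q| = 106.5 + 39 − 38 = 107.50.

107.50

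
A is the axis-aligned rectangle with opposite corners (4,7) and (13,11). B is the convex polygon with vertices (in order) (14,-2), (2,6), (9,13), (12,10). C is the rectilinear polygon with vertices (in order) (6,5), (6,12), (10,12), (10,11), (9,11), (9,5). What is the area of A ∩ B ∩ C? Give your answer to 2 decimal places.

11.50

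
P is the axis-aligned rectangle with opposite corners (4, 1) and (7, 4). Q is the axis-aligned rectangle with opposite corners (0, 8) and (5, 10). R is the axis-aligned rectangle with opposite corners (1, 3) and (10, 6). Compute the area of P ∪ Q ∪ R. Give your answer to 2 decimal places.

By inclusion–exclusion:
Individual areas: |P| = 9, |Q| = 10, |R| = 27.
|P∩Q| = 0 (no overlap).
|P∩R|: x∈[4,7], y∈[3,4] → 3·1 = 3.
|Q∩R| = 0 (no overlap).
|P∩Q∩R| = 0.
|P ∪ Q ∪ R| = 46 − 3 + 0 = 43.00.

43.00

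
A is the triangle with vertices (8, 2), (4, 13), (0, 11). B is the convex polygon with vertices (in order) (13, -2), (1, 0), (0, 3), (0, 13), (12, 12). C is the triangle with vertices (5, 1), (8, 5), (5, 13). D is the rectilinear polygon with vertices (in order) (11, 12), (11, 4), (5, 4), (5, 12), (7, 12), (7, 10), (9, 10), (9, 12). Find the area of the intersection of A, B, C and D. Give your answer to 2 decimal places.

The intersection is the polygon with vertices (5,10.25), (7.265,4.02), (7.25,4), (6.222,4), (5,5.375).
By the shoelace formula its area is 6.26.

6.26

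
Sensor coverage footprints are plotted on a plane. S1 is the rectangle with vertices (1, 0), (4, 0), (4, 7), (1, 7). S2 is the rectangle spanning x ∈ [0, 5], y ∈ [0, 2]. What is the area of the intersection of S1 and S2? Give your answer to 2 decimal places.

6.00

|S1∩S2|: x∈[1,4], y∈[0,2] → 3·2 = 6.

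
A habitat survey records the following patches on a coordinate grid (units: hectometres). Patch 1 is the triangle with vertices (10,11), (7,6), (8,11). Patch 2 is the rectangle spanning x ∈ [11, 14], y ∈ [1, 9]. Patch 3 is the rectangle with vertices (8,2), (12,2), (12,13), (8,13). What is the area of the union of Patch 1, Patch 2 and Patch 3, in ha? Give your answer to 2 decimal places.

62.67

By inclusion–exclusion:
Individual areas: |Patch 1| = 5, |Patch 2| = 24, |Patch 3| = 44.
|Patch 1∩Patch 2| = 0.
|Patch 1∩Patch 3| = 3.3333.
|Patch 2∩Patch 3|: x∈[11,12], y∈[2,9] → 1·7 = 7.
|Patch 1∩Patch 2∩Patch 3| = 0.
|Patch 1 ∪ Patch 2 ∪ Patch 3| = 73 − 10.3333 + 0 = 62.67.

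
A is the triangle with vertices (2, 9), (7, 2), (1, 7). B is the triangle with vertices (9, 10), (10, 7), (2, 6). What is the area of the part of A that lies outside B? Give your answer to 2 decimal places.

|A| = 8.5, |A∩B| = 0.6636.
|A ∖ B| = |A| − |A∩B| = 8.5 − 0.6636 = 7.84.

7.84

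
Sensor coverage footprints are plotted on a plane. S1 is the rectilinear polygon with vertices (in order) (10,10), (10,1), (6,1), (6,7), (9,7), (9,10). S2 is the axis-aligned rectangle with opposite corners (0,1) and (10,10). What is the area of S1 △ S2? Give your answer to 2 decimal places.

|S1| = 27, |S2| = 90, |S1∩S2| = 27.
|S1 △ S2| = |S1| + |S2| − 2·|S1∩S2| = 27 + 90 − 54 = 63.00.

63.00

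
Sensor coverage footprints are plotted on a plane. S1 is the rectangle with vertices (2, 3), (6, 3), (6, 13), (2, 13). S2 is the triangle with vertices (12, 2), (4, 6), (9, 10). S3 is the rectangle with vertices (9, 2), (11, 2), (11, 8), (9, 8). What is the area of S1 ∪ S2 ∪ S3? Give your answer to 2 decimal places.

By inclusion–exclusion:
Individual areas: |S1| = 40, |S2| = 26, |S3| = 12.
|S1∩S2| = 2.6.
|S1∩S3| = 0 (no overlap).
|S2∩S3| = 7.9167.
|S1∩S2∩S3| = 0.
|S1 ∪ S2 ∪ S3| = 78 − 10.5167 + 0 = 67.48.

67.48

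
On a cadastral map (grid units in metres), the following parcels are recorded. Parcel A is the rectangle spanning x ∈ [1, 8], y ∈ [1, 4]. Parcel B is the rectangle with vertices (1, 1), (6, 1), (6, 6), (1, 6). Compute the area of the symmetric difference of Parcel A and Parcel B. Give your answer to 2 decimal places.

|Parcel A∩Parcel B|: x∈[1,6], y∈[1,4] → 5·3 = 15.
|Parcel A △ Parcel B| = |Parcel A| + |Parcel B| − 2·|Parcel A∩Parcel B| = 21 + 25 − 30 = 16.00.

16.00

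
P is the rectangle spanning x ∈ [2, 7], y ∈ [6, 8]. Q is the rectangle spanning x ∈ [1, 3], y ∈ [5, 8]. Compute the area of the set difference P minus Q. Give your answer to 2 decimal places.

8.00

|P∩Q|: x∈[2,3], y∈[6,8] → 1·2 = 2.
|P| = 10.
|P ∖ Q| = |P| − |P∩Q| = 10 − 2 = 8.00.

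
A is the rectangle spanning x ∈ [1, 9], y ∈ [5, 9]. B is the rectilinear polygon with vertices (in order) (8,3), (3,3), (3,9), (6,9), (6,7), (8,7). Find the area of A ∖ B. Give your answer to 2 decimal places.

|A| = 32, |A∩B| = 16.
|A ∖ B| = |A| − |A∩B| = 32 − 16 = 16.00.

16.00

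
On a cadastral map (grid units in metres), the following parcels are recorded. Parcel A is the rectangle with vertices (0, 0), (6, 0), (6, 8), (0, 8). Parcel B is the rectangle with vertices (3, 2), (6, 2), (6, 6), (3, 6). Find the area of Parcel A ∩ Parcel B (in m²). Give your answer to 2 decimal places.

12.00

|Parcel A∩Parcel B|: x∈[3,6], y∈[2,6] → 3·4 = 12.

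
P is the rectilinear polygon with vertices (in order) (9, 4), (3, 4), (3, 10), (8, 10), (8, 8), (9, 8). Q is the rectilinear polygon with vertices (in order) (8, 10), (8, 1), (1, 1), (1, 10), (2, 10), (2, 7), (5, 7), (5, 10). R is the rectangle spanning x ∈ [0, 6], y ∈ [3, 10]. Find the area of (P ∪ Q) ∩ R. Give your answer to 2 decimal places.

|P ∪ Q| = 64.
|(P ∪ Q) ∩ R| = 32.00.

32.00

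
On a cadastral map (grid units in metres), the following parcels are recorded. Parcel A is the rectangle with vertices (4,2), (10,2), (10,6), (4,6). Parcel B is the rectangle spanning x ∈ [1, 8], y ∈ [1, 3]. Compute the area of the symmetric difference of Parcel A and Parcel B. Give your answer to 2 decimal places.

30.00

|Parcel A∩Parcel B|: x∈[4,8], y∈[2,3] → 4·1 = 4.
|Parcel A △ Parcel B| = |Parcel A| + |Parcel B| − 2·|Parcel A∩Parcel B| = 24 + 14 − 8 = 30.00.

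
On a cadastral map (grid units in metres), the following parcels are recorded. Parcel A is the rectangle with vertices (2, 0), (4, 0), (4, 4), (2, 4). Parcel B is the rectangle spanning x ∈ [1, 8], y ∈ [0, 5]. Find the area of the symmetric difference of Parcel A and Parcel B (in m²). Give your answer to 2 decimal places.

|Parcel A∩Parcel B|: x∈[2,4], y∈[0,4] → 2·4 = 8.
|Parcel A △ Parcel B| = |Parcel A| + |Parcel B| − 2·|Parcel A∩Parcel B| = 8 + 35 − 16 = 27.00.

27.00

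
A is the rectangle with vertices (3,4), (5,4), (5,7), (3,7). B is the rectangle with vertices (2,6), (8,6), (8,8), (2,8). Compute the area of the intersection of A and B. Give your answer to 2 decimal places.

|A∩B|: x∈[3,5], y∈[6,7] → 2·1 = 2.

2.00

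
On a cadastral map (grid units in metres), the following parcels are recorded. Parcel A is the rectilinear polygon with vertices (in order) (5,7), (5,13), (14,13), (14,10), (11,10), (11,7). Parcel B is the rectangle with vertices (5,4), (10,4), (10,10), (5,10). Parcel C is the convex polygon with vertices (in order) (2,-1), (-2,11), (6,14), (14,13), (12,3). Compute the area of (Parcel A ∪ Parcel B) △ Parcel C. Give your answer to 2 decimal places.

103.80

|Parcel A ∪ Parcel B| = 60.
|(Parcel A ∪ Parcel B) ∩ Parcel C| = 59.1.
|(Parcel A ∪ Parcel B) △ Parcel C| = 60 + 162 − 118.2 = 103.80.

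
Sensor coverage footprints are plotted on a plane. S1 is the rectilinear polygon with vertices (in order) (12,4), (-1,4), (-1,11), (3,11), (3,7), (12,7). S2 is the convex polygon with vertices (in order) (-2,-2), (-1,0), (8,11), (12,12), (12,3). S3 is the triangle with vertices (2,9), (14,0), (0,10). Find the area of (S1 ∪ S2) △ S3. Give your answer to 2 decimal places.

|S1 ∪ S2| = 117.
|(S1 ∪ S2) ∩ S3| = 2.2649.
|(S1 ∪ S2) △ S3| = 117 + 3 − 4.5299 = 115.47.

115.47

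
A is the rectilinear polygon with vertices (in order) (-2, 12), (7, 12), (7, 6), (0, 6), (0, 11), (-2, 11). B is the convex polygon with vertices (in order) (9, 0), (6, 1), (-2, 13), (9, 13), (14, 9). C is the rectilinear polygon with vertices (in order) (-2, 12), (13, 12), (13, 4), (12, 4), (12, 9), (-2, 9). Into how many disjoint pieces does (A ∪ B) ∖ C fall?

3

(A ∪ B) ∖ C splits into 3 disjoint pieces (area 11.2917, area 1.3, area 70.7333).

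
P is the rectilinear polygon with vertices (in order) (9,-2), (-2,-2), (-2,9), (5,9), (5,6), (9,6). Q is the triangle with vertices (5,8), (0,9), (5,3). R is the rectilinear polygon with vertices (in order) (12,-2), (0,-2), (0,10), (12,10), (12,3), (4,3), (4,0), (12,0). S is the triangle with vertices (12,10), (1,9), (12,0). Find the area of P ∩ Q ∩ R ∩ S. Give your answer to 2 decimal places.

4.18

The intersection is the polygon with vertices (5,8), (5,6), (5,5.727), (1.323,8.735).
By the shoelace formula its area is 4.18.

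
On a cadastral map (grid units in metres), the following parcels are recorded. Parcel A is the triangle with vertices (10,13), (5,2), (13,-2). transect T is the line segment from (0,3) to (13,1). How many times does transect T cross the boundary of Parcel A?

2

The segment meets the boundary at (12.381,1.095), (5.098,2.216).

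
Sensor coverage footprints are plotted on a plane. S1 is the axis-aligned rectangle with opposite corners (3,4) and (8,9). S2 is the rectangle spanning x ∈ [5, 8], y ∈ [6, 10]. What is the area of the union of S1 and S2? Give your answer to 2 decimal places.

By inclusion–exclusion:
Individual areas: |S1| = 25, |S2| = 12.
|S1∩S2|: x∈[5,8], y∈[6,9] → 3·3 = 9.
|S1 ∪ S2| = 37 − 9 = 28.00.

28.00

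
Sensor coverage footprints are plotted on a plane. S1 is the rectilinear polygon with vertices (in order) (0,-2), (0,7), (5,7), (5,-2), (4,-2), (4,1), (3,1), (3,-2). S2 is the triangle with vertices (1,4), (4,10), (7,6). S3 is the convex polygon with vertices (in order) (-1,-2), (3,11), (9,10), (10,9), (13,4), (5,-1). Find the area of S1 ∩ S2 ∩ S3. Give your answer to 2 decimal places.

The intersection is the polygon with vertices (5,5.333), (1,4), (2.5,7), (5,7).
By the shoelace formula its area is 7.08.

7.08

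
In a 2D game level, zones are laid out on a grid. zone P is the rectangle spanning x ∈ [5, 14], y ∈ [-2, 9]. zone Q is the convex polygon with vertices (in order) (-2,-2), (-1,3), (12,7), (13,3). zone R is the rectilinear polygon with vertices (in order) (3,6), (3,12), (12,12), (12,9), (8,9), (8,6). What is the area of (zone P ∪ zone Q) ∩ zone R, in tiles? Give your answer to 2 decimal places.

|zone P ∪ zone Q| = 128.8718.
|(zone P ∪ zone Q) ∩ zone R| = 9.00.

9.00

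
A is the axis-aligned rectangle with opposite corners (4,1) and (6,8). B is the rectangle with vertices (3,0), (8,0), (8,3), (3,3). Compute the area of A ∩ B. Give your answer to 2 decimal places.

|A∩B|: x∈[4,6], y∈[1,3] → 2·2 = 4.

4.00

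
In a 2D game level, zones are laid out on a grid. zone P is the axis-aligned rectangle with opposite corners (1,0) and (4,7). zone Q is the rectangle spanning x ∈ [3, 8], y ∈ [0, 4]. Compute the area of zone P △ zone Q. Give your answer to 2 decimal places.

|zone P∩zone Q|: x∈[3,4], y∈[0,4] → 1·4 = 4.
|zone P △ zone Q| = |zone P| + |zone Q| − 2·|zone P∩zone Q| = 21 + 20 − 8 = 33.00.

33.00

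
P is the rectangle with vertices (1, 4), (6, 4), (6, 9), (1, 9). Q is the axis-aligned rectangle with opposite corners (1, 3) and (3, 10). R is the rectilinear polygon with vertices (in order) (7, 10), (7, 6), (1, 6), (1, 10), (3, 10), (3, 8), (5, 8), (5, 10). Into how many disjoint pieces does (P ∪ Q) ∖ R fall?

(P ∪ Q) ∖ R splits into 2 disjoint pieces (area 12, area 2).

2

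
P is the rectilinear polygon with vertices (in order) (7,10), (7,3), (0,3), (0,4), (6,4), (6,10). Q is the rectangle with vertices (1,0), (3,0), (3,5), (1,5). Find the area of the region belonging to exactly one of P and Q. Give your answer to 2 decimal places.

19.00

|P| = 13, |Q| = 10, |P∩Q| = 2.
|P △ Q| = |P| + |Q| − 2·|P∩Q| = 13 + 10 − 4 = 19.00.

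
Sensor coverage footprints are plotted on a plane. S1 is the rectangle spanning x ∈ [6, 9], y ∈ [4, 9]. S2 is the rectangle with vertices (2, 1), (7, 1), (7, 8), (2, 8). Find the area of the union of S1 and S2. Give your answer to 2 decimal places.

By inclusion–exclusion:
Individual areas: |S1| = 15, |S2| = 35.
|S1∩S2|: x∈[6,7], y∈[4,8] → 1·4 = 4.
|S1 ∪ S2| = 50 − 4 = 46.00.

46.00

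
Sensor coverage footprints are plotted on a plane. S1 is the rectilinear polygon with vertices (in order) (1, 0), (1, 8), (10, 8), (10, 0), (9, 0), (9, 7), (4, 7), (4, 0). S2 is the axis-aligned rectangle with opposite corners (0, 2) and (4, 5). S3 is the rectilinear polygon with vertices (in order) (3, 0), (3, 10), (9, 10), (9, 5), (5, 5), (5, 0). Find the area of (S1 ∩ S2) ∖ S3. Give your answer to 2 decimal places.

6.00

|S1 ∩ S2| = 9.
|(S1 ∩ S2) ∩ S3| = 3.
|(S1 ∩ S2) ∖ S3| = 9 − 3 = 6.00.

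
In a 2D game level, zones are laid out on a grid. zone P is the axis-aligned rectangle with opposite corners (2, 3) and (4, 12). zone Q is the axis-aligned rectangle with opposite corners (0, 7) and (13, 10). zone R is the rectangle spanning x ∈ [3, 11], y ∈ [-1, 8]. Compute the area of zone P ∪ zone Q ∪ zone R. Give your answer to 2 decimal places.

111.00

By inclusion–exclusion:
Individual areas: |zone P| = 18, |zone Q| = 39, |zone R| = 72.
|zone P∩zone Q|: x∈[2,4], y∈[7,10] → 2·3 = 6.
|zone P∩zone R|: x∈[3,4], y∈[3,8] → 1·5 = 5.
|zone Q∩zone R|: x∈[3,11], y∈[7,8] → 8·1 = 8.
|zone P∩zone Q∩zone R| = 1.
|zone P ∪ zone Q ∪ zone R| = 129 − 19 + 1 = 111.00.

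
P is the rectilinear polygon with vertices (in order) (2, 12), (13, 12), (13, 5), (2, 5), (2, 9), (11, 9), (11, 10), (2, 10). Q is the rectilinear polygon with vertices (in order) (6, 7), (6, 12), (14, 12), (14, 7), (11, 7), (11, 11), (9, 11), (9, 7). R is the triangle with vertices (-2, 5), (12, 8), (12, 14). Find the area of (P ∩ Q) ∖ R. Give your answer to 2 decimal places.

8.87

|P ∩ Q| = 24.
|(P ∩ Q) ∩ R| = 15.127.
|(P ∩ Q) ∖ R| = 24 − 15.127 = 8.87.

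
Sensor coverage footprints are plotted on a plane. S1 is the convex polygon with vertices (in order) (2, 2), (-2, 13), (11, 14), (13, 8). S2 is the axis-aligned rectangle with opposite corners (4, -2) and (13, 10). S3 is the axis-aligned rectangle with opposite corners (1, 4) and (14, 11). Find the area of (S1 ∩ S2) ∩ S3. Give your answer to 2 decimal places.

38.67

The region (S1 ∩ S2) ∩ S3 is the polygon with vertices (5.667,4), (4,4), (4,10), (12.333,10), (13,8).
By the shoelace formula its area is 38.67.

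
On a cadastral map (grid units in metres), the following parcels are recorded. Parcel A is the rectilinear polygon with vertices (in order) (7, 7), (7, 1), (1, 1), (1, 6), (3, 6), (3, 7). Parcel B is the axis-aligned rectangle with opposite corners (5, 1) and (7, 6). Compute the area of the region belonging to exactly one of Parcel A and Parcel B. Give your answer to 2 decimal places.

24.00

|Parcel A| = 34, |Parcel B| = 10, |Parcel A∩Parcel B| = 10.
|Parcel A △ Parcel B| = |Parcel A| + |Parcel B| − 2·|Parcel A∩Parcel B| = 34 + 10 − 20 = 24.00.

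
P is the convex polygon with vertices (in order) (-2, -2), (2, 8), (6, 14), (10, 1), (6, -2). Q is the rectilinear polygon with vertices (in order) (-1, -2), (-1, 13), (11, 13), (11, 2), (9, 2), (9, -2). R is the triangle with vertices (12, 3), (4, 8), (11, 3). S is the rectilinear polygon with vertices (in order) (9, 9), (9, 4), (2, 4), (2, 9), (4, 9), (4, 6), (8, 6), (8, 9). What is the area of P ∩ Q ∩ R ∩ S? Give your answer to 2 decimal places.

0.65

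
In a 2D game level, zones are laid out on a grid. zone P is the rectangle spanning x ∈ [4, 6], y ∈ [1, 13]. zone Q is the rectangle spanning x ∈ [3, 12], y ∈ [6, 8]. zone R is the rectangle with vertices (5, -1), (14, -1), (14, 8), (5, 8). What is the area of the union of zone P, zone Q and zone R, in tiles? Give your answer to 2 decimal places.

100.00

By inclusion–exclusion:
Individual areas: |zone P| = 24, |zone Q| = 18, |zone R| = 81.
|zone P∩zone Q|: x∈[4,6], y∈[6,8] → 2·2 = 4.
|zone P∩zone R|: x∈[5,6], y∈[1,8] → 1·7 = 7.
|zone Q∩zone R|: x∈[5,12], y∈[6,8] → 7·2 = 14.
|zone P∩zone Q∩zone R| = 2.
|zone P ∪ zone Q ∪ zone R| = 123 − 25 + 2 = 100.00.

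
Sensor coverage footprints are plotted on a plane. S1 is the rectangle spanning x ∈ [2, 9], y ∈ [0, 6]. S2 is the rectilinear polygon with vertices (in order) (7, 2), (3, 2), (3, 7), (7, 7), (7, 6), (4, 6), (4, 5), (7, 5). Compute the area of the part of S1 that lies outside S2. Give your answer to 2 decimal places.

|S1| = 42, |S1∩S2| = 13.
|S1 ∖ S2| = |S1| − |S1∩S2| = 42 − 13 = 29.00.

29.00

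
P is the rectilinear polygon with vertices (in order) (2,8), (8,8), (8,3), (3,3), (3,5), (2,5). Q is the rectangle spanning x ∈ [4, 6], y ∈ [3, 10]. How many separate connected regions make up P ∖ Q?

2

P ∖ Q splits into 2 disjoint pieces (area 8, area 10).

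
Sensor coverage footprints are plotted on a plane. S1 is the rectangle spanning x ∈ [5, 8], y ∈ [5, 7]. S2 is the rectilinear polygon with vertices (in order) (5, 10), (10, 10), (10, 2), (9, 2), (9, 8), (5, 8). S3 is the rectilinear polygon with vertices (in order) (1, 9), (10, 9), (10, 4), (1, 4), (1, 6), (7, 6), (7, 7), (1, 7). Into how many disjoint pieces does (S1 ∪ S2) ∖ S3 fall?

3

(S1 ∪ S2) ∖ S3 splits into 3 disjoint pieces (area 2, area 5, area 2).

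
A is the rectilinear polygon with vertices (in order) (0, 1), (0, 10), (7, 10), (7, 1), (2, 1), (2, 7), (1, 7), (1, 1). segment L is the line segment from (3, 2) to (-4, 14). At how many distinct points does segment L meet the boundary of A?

3

The segment meets the boundary at (0,7.143), (1,5.429), (2,3.714).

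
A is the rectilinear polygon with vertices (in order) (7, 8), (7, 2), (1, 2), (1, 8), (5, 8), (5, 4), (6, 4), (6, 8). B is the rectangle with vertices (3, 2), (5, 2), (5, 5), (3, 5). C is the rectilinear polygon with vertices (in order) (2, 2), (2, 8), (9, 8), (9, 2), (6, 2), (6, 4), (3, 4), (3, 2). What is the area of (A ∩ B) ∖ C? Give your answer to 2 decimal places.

|A ∩ B| = 6.
|(A ∩ B) ∩ C| = 2.
|(A ∩ B) ∖ C| = 6 − 2 = 4.00.

4.00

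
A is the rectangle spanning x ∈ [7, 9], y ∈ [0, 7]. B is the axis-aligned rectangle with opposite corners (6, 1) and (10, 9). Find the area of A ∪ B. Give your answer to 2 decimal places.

34.00

By inclusion–exclusion:
Individual areas: |A| = 14, |B| = 32.
|A∩B|: x∈[7,9], y∈[1,7] → 2·6 = 12.
|A ∪ B| = 46 − 12 = 34.00.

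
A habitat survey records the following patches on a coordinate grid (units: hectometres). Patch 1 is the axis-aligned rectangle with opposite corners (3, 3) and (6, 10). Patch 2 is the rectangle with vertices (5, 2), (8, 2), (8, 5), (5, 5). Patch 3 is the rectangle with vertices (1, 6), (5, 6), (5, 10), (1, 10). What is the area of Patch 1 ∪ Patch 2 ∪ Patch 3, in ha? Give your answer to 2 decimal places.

36.00

By inclusion–exclusion:
Individual areas: |Patch 1| = 21, |Patch 2| = 9, |Patch 3| = 16.
|Patch 1∩Patch 2|: x∈[5,6], y∈[3,5] → 1·2 = 2.
|Patch 1∩Patch 3|: x∈[3,5], y∈[6,10] → 2·4 = 8.
|Patch 2∩Patch 3| = 0 (no overlap).
|Patch 1∩Patch 2∩Patch 3| = 0.
|Patch 1 ∪ Patch 2 ∪ Patch 3| = 46 − 10 + 0 = 36.00.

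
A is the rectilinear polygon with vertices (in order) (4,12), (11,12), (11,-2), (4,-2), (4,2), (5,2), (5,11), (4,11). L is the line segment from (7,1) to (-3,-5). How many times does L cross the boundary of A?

The segment meets the boundary at (4,-0.8).

1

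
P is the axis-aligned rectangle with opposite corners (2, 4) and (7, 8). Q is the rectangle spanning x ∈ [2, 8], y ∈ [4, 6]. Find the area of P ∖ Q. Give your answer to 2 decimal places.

10.00

|P∩Q|: x∈[2,7], y∈[4,6] → 5·2 = 10.
|P| = 20.
|P ∖ Q| = |P| − |P∩Q| = 20 − 10 = 10.00.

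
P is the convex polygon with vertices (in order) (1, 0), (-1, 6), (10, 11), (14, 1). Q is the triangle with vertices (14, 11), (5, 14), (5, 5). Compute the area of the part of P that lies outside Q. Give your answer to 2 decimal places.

|P| = 105, |P∩Q| = 17.1077.
|P ∖ Q| = |P| − |P∩Q| = 105 − 17.1077 = 87.89.

87.89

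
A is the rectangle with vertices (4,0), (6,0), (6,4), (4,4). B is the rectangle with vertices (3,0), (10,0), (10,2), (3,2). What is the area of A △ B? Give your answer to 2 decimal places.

|A∩B|: x∈[4,6], y∈[0,2] → 2·2 = 4.
|A △ B| = |A| + |B| − 2·|A∩B| = 8 + 14 − 8 = 14.00.

14.00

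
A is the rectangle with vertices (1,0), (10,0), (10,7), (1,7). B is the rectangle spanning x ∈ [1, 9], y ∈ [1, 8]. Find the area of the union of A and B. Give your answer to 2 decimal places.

By inclusion–exclusion:
Individual areas: |A| = 63, |B| = 56.
|A∩B|: x∈[1,9], y∈[1,7] → 8·6 = 48.
|A ∪ B| = 119 − 48 = 71.00.

71.00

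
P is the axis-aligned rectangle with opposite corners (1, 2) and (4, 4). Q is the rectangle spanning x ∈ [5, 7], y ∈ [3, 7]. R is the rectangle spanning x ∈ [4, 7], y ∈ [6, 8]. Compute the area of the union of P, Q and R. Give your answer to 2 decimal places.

18.00

By inclusion–exclusion:
Individual areas: |P| = 6, |Q| = 8, |R| = 6.
|P∩Q| = 0 (no overlap).
|P∩R| = 0 (no overlap).
|Q∩R|: x∈[5,7], y∈[6,7] → 2·1 = 2.
|P∩Q∩R| = 0.
|P ∪ Q ∪ R| = 20 − 2 + 0 = 18.00.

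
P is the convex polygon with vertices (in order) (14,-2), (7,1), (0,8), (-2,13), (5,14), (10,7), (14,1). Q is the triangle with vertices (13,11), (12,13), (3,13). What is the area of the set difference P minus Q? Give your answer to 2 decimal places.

|P| = 114, |P∩Q| = 0.8595.
|P ∖ Q| = |P| − |P∩Q| = 114 − 0.8595 = 113.14.

113.14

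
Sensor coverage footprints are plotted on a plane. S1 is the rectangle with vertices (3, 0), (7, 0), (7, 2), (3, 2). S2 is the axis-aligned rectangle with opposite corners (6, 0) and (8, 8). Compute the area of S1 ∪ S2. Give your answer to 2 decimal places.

22.00

By inclusion–exclusion:
Individual areas: |S1| = 8, |S2| = 16.
|S1∩S2|: x∈[6,7], y∈[0,2] → 1·2 = 2.
|S1 ∪ S2| = 24 − 2 = 22.00.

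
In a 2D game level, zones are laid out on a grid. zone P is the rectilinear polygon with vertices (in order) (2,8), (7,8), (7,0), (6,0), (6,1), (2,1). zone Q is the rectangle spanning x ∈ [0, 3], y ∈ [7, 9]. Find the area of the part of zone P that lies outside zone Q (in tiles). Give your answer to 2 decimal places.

|zone P| = 36, |zone P∩zone Q| = 1.
|zone P ∖ zone Q| = |zone P| − |zone P∩zone Q| = 36 − 1 = 35.00.

35.00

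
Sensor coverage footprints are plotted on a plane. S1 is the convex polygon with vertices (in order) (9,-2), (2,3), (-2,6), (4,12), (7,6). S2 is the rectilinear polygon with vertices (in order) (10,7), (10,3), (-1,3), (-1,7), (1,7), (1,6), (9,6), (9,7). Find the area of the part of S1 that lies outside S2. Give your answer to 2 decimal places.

39.75

|S1| = 63.5, |S1∩S2| = 23.75.
|S1 ∖ S2| = |S1| − |S1∩S2| = 63.5 − 23.75 = 39.75.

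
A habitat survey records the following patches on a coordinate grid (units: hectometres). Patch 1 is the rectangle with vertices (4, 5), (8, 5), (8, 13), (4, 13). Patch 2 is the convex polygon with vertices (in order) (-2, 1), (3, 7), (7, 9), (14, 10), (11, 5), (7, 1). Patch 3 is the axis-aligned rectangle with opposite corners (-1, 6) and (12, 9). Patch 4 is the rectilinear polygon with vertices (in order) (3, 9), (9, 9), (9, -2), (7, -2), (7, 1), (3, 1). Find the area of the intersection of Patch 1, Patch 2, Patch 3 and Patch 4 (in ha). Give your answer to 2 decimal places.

The intersection is the polygon with vertices (7,9), (8,9), (8,6), (4,6), (4,7.5).
By the shoelace formula its area is 9.75.

9.75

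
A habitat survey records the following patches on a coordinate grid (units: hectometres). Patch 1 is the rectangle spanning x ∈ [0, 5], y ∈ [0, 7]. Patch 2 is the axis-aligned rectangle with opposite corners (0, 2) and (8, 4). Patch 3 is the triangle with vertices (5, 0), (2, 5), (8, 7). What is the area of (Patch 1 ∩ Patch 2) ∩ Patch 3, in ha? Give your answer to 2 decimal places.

3.60

The region (Patch 1 ∩ Patch 2) ∩ Patch 3 is the polygon with vertices (3.8,2), (2.6,4), (5,4), (5,2).
By the shoelace formula its area is 3.60.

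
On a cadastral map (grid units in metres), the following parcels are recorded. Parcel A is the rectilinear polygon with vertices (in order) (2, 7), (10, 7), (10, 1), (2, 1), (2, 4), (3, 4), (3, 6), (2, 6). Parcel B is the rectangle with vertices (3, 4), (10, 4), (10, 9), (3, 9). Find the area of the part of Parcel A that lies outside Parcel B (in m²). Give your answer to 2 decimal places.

|Parcel A| = 46, |Parcel A∩Parcel B| = 21.
|Parcel A ∖ Parcel B| = |Parcel A| − |Parcel A∩Parcel B| = 46 − 21 = 25.00.

25.00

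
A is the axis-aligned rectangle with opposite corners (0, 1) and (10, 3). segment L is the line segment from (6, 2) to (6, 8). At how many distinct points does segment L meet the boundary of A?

1

The segment meets the boundary at (6,3).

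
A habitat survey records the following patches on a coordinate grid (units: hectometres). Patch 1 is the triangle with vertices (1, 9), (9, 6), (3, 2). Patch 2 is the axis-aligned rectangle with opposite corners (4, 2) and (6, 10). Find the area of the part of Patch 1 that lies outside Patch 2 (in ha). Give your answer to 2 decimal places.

16.67

|Patch 1| = 25, |Patch 1∩Patch 2| = 8.3333.
|Patch 1 ∖ Patch 2| = |Patch 1| − |Patch 1∩Patch 2| = 25 − 8.3333 = 16.67.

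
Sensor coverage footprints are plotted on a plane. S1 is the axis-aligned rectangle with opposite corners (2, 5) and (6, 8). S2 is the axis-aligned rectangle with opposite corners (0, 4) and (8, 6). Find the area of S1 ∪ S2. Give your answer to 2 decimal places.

24.00

By inclusion–exclusion:
Individual areas: |S1| = 12, |S2| = 16.
|S1∩S2|: x∈[2,6], y∈[5,6] → 4·1 = 4.
|S1 ∪ S2| = 28 − 4 = 24.00.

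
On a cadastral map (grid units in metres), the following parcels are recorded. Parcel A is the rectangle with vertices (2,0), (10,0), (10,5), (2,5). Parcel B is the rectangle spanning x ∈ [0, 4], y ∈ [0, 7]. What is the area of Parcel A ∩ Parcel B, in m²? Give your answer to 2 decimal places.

10.00

|Parcel A∩Parcel B|: x∈[2,4], y∈[0,5] → 2·5 = 10.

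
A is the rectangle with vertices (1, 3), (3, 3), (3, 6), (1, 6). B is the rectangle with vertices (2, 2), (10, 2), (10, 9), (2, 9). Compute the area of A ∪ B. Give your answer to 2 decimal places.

59.00

By inclusion–exclusion:
Individual areas: |A| = 6, |B| = 56.
|A∩B|: x∈[2,3], y∈[3,6] → 1·3 = 3.
|A ∪ B| = 62 − 3 = 59.00.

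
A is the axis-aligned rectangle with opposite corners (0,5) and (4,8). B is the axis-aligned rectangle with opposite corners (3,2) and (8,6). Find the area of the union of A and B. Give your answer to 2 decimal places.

By inclusion–exclusion:
Individual areas: |A| = 12, |B| = 20.
|A∩B|: x∈[3,4], y∈[5,6] → 1·1 = 1.
|A ∪ B| = 32 − 1 = 31.00.

31.00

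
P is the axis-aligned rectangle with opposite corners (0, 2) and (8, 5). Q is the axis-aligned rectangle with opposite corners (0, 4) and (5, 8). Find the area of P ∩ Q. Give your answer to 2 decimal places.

|P∩Q|: x∈[0,5], y∈[4,5] → 5·1 = 5.

5.00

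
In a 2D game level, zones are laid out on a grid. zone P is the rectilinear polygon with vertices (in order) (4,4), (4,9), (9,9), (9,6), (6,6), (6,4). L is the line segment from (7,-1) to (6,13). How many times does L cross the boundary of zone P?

2

The segment meets the boundary at (6.286,9), (6.5,6).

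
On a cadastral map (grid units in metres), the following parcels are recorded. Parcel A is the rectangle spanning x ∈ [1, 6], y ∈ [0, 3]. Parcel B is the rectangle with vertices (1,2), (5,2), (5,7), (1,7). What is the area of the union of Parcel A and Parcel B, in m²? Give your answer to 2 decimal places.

31.00

By inclusion–exclusion:
Individual areas: |Parcel A| = 15, |Parcel B| = 20.
|Parcel A∩Parcel B|: x∈[1,5], y∈[2,3] → 4·1 = 4.
|Parcel A ∪ Parcel B| = 35 − 4 = 31.00.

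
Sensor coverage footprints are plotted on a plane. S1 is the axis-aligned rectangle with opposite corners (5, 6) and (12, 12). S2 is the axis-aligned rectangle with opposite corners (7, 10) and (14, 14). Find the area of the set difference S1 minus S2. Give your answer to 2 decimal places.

|S1∩S2|: x∈[7,12], y∈[10,12] → 5·2 = 10.
|S1| = 42.
|S1 ∖ S2| = |S1| − |S1∩S2| = 42 − 10 = 32.00.

32.00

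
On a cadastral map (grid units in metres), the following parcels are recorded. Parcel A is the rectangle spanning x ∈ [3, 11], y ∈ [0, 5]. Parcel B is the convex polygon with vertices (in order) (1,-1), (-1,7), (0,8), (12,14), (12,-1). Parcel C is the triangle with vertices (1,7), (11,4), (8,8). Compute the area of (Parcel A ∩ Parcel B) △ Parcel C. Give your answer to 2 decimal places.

|Parcel A ∩ Parcel B| = 40.
|(Parcel A ∩ Parcel B) ∩ Parcel C| = 1.2917.
|(Parcel A ∩ Parcel B) △ Parcel C| = 40 + 15.5 − 2.5833 = 52.92.

52.92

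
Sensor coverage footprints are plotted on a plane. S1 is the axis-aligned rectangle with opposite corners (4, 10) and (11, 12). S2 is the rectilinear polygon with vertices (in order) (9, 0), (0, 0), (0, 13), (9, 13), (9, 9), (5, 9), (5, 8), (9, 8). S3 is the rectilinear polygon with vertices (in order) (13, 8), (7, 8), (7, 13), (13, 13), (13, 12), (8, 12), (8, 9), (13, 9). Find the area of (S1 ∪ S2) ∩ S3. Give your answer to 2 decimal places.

|S1 ∪ S2| = 117.
|(S1 ∪ S2) ∩ S3| = 5.00.

5.00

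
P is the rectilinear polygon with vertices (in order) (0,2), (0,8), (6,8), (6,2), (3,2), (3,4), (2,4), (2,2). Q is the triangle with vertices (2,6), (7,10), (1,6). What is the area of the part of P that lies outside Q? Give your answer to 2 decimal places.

|P| = 34, |P∩Q| = 1.5.
|P ∖ Q| = |P| − |P∩Q| = 34 − 1.5 = 32.50.

32.50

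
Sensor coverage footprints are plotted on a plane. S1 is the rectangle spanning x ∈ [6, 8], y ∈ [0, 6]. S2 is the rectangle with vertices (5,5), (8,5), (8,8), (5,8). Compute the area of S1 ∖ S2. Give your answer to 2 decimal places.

|S1∩S2|: x∈[6,8], y∈[5,6] → 2·1 = 2.
|S1| = 12.
|S1 ∖ S2| = |S1| − |S1∩S2| = 12 − 2 = 10.00.

10.00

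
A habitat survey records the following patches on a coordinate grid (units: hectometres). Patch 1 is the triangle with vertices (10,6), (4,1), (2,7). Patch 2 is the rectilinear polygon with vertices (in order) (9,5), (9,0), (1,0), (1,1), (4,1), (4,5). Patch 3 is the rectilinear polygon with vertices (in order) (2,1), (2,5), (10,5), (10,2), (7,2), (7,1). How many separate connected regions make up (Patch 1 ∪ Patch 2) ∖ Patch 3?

(Patch 1 ∪ Patch 2) ∖ Patch 3 splits into 2 disjoint pieces (area 10, area 10.7333).

2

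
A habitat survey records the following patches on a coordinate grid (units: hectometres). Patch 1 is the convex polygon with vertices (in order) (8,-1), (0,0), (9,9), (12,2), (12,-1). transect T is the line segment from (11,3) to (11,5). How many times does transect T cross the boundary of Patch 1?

The segment meets the boundary at (11,4.333).

1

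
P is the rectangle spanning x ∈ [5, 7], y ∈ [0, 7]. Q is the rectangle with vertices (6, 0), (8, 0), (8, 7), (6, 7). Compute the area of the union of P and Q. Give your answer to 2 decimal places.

By inclusion–exclusion:
Individual areas: |P| = 14, |Q| = 14.
|P∩Q|: x∈[6,7], y∈[0,7] → 1·7 = 7.
|P ∪ Q| = 28 − 7 = 21.00.

21.00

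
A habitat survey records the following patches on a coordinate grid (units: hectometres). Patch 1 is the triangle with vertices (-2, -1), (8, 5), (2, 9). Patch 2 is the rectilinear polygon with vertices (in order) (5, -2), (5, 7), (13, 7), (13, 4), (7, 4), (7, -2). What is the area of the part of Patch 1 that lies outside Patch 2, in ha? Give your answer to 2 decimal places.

|Patch 1| = 38, |Patch 1∩Patch 2| = 5.7.
|Patch 1 ∖ Patch 2| = |Patch 1| − |Patch 1∩Patch 2| = 38 − 5.7 = 32.30.

32.30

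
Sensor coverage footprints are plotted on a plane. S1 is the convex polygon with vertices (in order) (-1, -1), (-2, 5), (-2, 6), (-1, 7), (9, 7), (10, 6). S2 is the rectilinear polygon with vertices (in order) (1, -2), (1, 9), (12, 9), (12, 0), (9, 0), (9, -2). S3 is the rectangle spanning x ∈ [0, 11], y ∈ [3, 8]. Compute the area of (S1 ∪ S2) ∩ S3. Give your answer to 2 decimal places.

54.00

The region (S1 ∪ S2) ∩ S3 is the polygon with vertices (1,7), (1,8), (11,8), (11,3), (0,3), (0,7).
By the shoelace formula its area is 54.00.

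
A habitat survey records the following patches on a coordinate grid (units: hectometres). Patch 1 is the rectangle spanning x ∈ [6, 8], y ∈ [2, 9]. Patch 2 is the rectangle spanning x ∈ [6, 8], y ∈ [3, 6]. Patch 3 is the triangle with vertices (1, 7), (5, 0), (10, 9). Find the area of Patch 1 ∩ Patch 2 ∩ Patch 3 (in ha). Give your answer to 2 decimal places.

The intersection is the polygon with vertices (6,3), (6,6), (8,6), (8,5.4), (6.667,3).
By the shoelace formula its area is 4.40.

4.40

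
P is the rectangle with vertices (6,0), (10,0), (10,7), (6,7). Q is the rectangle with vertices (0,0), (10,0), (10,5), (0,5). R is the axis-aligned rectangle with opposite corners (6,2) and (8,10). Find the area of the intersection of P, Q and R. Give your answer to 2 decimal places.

6.00

The intersection is the polygon with vertices (6,5), (8,5), (8,2), (6,2).
By the shoelace formula its area is 6.00.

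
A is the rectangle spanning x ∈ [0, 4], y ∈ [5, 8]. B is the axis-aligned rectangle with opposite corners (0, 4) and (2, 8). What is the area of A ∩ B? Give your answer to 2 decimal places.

|A∩B|: x∈[0,2], y∈[5,8] → 2·3 = 6.

6.00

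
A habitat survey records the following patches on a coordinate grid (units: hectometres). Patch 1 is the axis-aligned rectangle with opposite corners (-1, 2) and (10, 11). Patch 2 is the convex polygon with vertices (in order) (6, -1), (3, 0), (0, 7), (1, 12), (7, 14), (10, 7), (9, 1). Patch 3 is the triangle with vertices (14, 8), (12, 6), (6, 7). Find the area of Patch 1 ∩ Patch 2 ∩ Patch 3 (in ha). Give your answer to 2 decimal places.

The intersection is the polygon with vertices (10,7), (9.892,6.351), (6,7), (9.797,7.475).
By the shoelace formula its area is 2.25.

2.25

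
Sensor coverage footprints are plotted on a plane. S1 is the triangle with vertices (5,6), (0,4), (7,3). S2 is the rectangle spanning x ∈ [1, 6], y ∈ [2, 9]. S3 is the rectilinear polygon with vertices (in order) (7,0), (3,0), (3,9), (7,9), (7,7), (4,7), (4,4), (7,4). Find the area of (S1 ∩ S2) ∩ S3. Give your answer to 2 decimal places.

The region (S1 ∩ S2) ∩ S3 is the polygon with vertices (6,3.143), (3,3.571), (3,5.2), (4,5.6), (4,4), (6,4).
By the shoelace formula its area is 3.33.

3.33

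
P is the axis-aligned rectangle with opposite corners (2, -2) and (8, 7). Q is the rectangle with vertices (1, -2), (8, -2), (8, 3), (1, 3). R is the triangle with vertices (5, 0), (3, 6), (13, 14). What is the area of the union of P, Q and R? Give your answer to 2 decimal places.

76.50

By inclusion–exclusion:
Individual areas: |P| = 54, |Q| = 35, |R| = 38.
|P∩Q|: x∈[2,8], y∈[-2,3] → 6·5 = 30.
|P∩R| = 20.5.
|Q∩R| = 4.0714.
|P∩Q∩R| = 4.0714.
|P ∪ Q ∪ R| = 127 − 54.5714 + 4.0714 = 76.50.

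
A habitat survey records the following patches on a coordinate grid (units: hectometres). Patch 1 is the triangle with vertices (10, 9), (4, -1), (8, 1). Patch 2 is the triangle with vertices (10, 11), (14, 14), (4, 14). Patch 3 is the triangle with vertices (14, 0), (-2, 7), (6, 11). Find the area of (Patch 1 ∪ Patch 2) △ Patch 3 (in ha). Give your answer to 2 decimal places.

|Patch 1 ∪ Patch 2| = 29.
|(Patch 1 ∪ Patch 2) ∩ Patch 3| = 5.6934.
|(Patch 1 ∪ Patch 2) △ Patch 3| = 29 + 60 − 11.3868 = 77.61.

77.61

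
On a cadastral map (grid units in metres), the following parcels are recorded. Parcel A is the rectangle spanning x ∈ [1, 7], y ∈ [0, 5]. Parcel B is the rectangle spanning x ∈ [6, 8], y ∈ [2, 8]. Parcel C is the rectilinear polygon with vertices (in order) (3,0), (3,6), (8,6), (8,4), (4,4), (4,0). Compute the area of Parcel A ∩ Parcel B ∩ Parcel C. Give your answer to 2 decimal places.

1.00

The intersection is the polygon with vertices (7,4), (6,4), (6,5), (7,5).
By the shoelace formula its area is 1.00.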